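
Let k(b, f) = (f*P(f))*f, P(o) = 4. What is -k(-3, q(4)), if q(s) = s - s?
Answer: 0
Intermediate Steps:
q(s) = 0
k(b, f) = 4*f² (k(b, f) = (f*4)*f = (4*f)*f = 4*f²)
-k(-3, q(4)) = -4*0² = -4*0 = -1*0 = 0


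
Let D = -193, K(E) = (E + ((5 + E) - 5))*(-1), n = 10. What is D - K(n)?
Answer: -173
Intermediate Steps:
K(E) = -2*E (K(E) = (E + E)*(-1) = (2*E)*(-1) = -2*E)
D - K(n) = -193 - (-2)*10 = -193 - 1*(-20) = -193 + 20 = -173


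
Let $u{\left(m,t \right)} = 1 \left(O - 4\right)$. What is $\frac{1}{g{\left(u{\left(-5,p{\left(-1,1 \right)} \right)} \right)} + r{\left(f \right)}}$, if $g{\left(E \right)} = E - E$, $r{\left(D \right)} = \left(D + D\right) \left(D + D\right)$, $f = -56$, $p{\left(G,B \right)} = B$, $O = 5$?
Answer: $\frac{1}{12544} \approx 7.9719 \cdot 10^{-5}$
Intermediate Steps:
$u{\left(m,t \right)} = 1$ ($u{\left(m,t \right)} = 1 \left(5 - 4\right) = 1 \cdot 1 = 1$)
$r{\left(D \right)} = 4 D^{2}$ ($r{\left(D \right)} = 2 D 2 D = 4 D^{2}$)
$g{\left(E \right)} = 0$
$\frac{1}{g{\left(u{\left(-5,p{\left(-1,1 \right)} \right)} \right)} + r{\left(f \right)}} = \frac{1}{0 + 4 \left(-56\right)^{2}} = \frac{1}{0 + 4 \cdot 3136} = \frac{1}{0 + 12544} = \frac{1}{12544}$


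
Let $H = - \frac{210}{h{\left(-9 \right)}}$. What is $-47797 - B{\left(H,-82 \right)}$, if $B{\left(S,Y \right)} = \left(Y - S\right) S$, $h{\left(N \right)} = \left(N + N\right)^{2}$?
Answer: $- \frac{139529807}{2916} \approx -47850.0$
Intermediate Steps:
$h{\left(N \right)} = 4 N^{2}$ ($h{\left(N \right)} = \left(2 N\right)^{2} = 4 N^{2}$)
$H = - \frac{35}{54}$ ($H = - \frac{210}{4 \left(-9\right)^{2}} = - \frac{210}{4 \cdot 81} = - \frac{210}{324} = \left(-210\right) \frac{1}{324} = - \frac{35}{54} \approx -0.64815$)
$B{\left(S,Y \right)} = S \left(Y - S\right)$
$-47797 - B{\left(H,-82 \right)} = -47797 - - \frac{35 \left(-82 - - \frac{35}{54}\right)}{54} = -47797 - - \frac{35 \left(-82 + \frac{35}{54}\right)}{54} = -47797 - \left(- \frac{35}{54}\right) \left(- \frac{4393}{54}\right) = -47797 - \frac{153755}{2916} = - \frac{139529807}{2916}$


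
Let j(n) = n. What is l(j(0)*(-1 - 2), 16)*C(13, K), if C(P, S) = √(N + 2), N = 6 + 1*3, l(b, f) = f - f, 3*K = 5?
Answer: 0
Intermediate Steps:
K = 5/3 (K = (⅓)*5 = 5/3 ≈ 1.6667)
l(b, f) = 0
N = 9 (N = 6 + 3 = 9)
C(P, S) = √11 (C(P, S) = √(9 + 2) = √11)
l(j(0)*(-1 - 2), 16)*C(13, K) = 0*√11 = 0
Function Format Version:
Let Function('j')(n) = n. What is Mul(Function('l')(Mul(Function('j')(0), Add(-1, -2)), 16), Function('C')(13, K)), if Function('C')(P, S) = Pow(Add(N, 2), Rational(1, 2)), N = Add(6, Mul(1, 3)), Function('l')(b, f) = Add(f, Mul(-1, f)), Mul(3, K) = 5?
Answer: 0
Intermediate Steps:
K = Rational(5, 3) (K = Mul(Rational(1, 3), 5) = Rational(5, 3) ≈ 1.6667)
Function('l')(b, f) = 0
N = 9 (N = Add(6, 3) = 9)
Function('C')(P, S) = Pow(11, Rational(1, 2)) (Function('C')(P, S) = Pow(Add(9, 2), Rational(1, 2)) = Pow(11, Rational(1, 2)))
Mul(Function('l')(Mul(Function('j')(0), Add(-1, -2)), 16), Function('C')(13, K)) = Mul(0, Pow(11, Rational(1, 2))) = 0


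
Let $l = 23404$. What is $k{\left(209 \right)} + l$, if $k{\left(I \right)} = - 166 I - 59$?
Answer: $-11349$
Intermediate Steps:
$k{\left(I \right)} = -59 - 166 I$
$k{\left(209 \right)} + l = \left(-59 - 34694\right) + 23404 = -34753 + 23404 = -11349$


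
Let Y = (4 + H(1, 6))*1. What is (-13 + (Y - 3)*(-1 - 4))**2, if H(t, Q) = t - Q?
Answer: 49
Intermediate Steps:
Y = -1 (Y = (4 + (1 - 1*6))*1 = (4 + (1 - 6))*1 = (4 - 5)*1 = -1*1 = -1)
(-13 + (Y - 3)*(-1 - 4))**2 = (-13 + (-1 - 3)*(-1 - 4))**2 = (-13 - 4*(-5))**2 = (-13 + 20)**2 = 7**2 = 49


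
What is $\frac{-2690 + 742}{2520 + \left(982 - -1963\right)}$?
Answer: $- \frac{1948}{5465} \approx -0.35645$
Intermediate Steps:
$\frac{-2690 + 742}{2520 + \left(982 - -1963\right)} = - \frac{1948}{2520 + \left(982 + 1963\right)} = - \frac{1948}{2520 + 2945} = - \frac{1948}{5465}$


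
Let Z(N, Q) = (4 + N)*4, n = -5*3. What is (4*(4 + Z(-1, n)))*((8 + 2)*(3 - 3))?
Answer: 0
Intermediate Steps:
n = -15
Z(N, Q) = 16 + 4*N
(4*(4 + Z(-1, n)))*((8 + 2)*(3 - 3)) = (4*(4 + (16 + 4*(-1))))*((8 + 2)*(3 - 3)) = (4*(4 + (16 - 4)))*(10*0) = (4*(4 + 12))*0 = (4*16)*0 = 64*0 = 0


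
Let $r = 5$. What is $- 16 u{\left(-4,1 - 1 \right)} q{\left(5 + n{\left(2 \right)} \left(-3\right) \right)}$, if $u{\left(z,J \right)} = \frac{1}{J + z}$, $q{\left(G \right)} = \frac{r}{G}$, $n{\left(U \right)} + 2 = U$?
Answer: $4$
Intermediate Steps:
$n{\left(U \right)} = -2 + U$
$q{\left(G \right)} = \frac{5}{G}$
$- 16 u{\left(-4,1 - 1 \right)} q{\left(5 + n{\left(2 \right)} \left(-3\right) \right)} = - \frac{16}{\left(1 - 1\right) - 4} \frac{5}{5 + \left(-2 + 2\right) \left(-3\right)} = - \frac{16}{0 - 4} \frac{5}{5 + 0 \left(-3\right)} = - \frac{16}{-4} \frac{5}{5 + 0} = \left(-16\right) \left(- \frac{1}{4}\right) \frac{5}{5} = 4 \cdot 5 \cdot \frac{1}{5} = 4 \cdot 1 = 4$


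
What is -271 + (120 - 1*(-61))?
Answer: -90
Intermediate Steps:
-271 + (120 - 1*(-61)) = -271 + (120 + 61) = -271 + 181 = -90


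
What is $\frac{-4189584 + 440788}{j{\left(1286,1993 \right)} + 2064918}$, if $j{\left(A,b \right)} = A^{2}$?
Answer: $- \frac{1874398}{1859357} \approx -1.0081$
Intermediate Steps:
$\frac{-4189584 + 440788}{j{\left(1286,1993 \right)} + 2064918} = \frac{-4189584 + 440788}{1286^{2} + 2064918} = - \frac{3748796}{1653796 + 2064918} = - \frac{3748796}{3718714} = \left(-3748796\right) \frac{1}{3718714} = - \frac{1874398}{1859357}$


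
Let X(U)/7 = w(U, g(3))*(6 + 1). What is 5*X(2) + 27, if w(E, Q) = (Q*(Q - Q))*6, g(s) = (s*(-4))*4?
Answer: 27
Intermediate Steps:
g(s) = -16*s (g(s) = -4*s*4 = -16*s)
w(E, Q) = 0 (w(E, Q) = (Q*0)*6 = 0*6 = 0)
X(U) = 0 (X(U) = 7*(0*(6 + 1)) = 7*(0*7) = 7*0 = 0)
5*X(2) + 27 = 5*0 + 27 = 0 + 27 = 27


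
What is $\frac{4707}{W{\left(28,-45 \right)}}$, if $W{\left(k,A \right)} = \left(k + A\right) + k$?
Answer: $\frac{4707}{11} \approx 427.91$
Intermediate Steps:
$W{\left(k,A \right)} = A + 2 k$ ($W{\left(k,A \right)} = \left(A + k\right) + k = A + 2 k$)
$\frac{4707}{W{\left(28,-45 \right)}} = \frac{4707}{-45 + 2 \cdot 28} = \frac{4707}{-45 + 56} = \frac{4707}{11}$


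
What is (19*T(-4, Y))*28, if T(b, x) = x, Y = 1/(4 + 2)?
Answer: 266/3 ≈ 88.667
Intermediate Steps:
Y = ⅙ (Y = 1/6 = ⅙ ≈ 0.16667)
(19*T(-4, Y))*28 = (19*(⅙))*28 = (19/6)*28 = 266/3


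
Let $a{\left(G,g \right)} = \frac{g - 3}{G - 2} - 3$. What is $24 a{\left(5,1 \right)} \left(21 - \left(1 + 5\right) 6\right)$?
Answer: $1320$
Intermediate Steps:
$a{\left(G,g \right)} = -3 + \frac{-3 + g}{-2 + G}$ ($a{\left(G,g \right)} = \frac{-3 + g}{-2 + G} - 3 = -3 + \frac{-3 + g}{-2 + G}$)
$24 a{\left(5,1 \right)} \left(21 - \left(1 + 5\right) 6\right) = 24 \frac{3 + 1 - 15}{-2 + 5} \left(21 - \left(1 + 5\right) 6\right) = 24 \frac{3 + 1 - 15}{3} \left(21 - 6 \cdot 6\right) = 24 \cdot \frac{1}{3} \left(-11\right) \left(21 - 36\right) = 24 \left(- \frac{11}{3}\right) \left(21 - 36\right) = \left(-88\right) \left(-15\right) = 1320$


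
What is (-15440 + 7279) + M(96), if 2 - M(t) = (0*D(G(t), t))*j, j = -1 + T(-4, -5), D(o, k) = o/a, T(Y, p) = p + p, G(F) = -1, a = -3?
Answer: -8159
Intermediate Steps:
T(Y, p) = 2*p
D(o, k) = -o/3 (D(o, k) = o/(-3) = o*(-⅓) = -o/3)
j = -11 (j = -1 + 2*(-5) = -1 - 10 = -11)
M(t) = 2 (M(t) = 2 - 0*(-⅓*(-1))*(-11) = 2 - 0*(⅓)*(-11) = 2 - 0*(-11) = 2 - 1*0 = 2 + 0 = 2)
(-15440 + 7279) + M(96) = (-15440 + 7279) + 2 = -8161 + 2 = -8159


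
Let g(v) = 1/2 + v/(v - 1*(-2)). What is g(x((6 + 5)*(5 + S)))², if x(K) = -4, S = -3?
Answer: 25/4 ≈ 6.2500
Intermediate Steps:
g(v) = ½ + v/(2 + v) (g(v) = 1*(½) + v/(v + 2) = ½ + v/(2 + v))
g(x((6 + 5)*(5 + S)))² = ((2 + 3*(-4))/(2*(2 - 4)))² = ((½)*(2 - 12)/(-2))² = ((½)*(-½)*(-10))² = (5/2)² = 25/4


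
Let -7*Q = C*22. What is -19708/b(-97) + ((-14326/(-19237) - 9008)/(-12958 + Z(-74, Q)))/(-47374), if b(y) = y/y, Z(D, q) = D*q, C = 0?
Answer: -116366489951620501/5904530640602 ≈ -19708.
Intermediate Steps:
Q = 0 (Q = -0*22 = -⅐*0 = 0)
b(y) = 1
-19708/b(-97) + ((-14326/(-19237) - 9008)/(-12958 + Z(-74, Q)))/(-47374) = -19708/1 + ((-14326/(-19237) - 9008)/(-12958 - 74*0))/(-47374) = -19708*1 + ((-14326*(-1/19237) - 9008)/(-12958 + 0))*(-1/47374) = -19708 + ((14326/19237 - 9008)/(-12958))*(-1/47374) = -19708 - 173272570/19237*(-1/12958)*(-1/47374) = -19708 + (86636285/124636523)*(-1/47374) = -19708 - 86636285/5904530640602 = -116366489951620501/5904530640602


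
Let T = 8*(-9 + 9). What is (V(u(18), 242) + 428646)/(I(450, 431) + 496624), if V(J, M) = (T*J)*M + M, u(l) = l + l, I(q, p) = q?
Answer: 214444/248537 ≈ 0.86283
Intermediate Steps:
T = 0 (T = 8*0 = 0)
u(l) = 2*l
V(J, M) = M (V(J, M) = (0*J)*M + M = 0*M + M = 0 + M = M)
(V(u(18), 242) + 428646)/(I(450, 431) + 496624) = (242 + 428646)/(450 + 496624) = 428888/497074 = 428888*(1/497074) = 214444/248537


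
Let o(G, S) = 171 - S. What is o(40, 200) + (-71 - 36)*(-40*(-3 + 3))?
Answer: -29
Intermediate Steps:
o(40, 200) + (-71 - 36)*(-40*(-3 + 3)) = (171 - 1*200) + (-71 - 36)*(-40*(-3 + 3)) = (171 - 200) - (-856)*5*0 = -29 - (-856)*0 = -29 - 107*0 = -29 + 0 = -29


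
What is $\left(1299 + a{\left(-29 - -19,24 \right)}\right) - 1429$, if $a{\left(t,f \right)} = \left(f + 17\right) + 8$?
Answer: $-81$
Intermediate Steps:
$a{\left(t,f \right)} = 25 + f$ ($a{\left(t,f \right)} = \left(17 + f\right) + 8 = 25 + f$)
$\left(1299 + a{\left(-29 - -19,24 \right)}\right) - 1429 = \left(1299 + \left(25 + 24\right)\right) - 1429 = \left(1299 + 49\right) - 1429 = 1348 - 1429 = -81$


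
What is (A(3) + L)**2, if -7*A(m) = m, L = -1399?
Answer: 95961616/49 ≈ 1.9584e+6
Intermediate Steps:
A(m) = -m/7
(A(3) + L)**2 = (-1/7*3 - 1399)**2 = (-3/7 - 1399)**2 = (-9796/7)**2 = 95961616/49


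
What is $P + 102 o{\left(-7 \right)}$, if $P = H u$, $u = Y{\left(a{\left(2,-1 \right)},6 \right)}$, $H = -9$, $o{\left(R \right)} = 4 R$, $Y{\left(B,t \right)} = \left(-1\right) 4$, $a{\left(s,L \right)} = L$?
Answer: $-2820$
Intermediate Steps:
$Y{\left(B,t \right)} = -4$
$u = -4$
$P = 36$ ($P = \left(-9\right) \left(-4\right) = 36$)
$P + 102 o{\left(-7 \right)} = 36 + 102 \cdot 4 \left(-7\right) = 36 + 102 \left(-28\right) = 36 - 2856 = -2820$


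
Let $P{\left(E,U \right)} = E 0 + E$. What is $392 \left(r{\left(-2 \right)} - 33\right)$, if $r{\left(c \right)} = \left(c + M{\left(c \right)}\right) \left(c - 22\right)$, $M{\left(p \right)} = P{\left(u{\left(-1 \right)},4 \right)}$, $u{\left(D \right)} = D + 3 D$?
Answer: $43512$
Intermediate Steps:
$u{\left(D \right)} = 4 D$
$P{\left(E,U \right)} = E$ ($P{\left(E,U \right)} = 0 + E = E$)
$M{\left(p \right)} = -4$ ($M{\left(p \right)} = 4 \left(-1\right) = -4$)
$r{\left(c \right)} = \left(-22 + c\right) \left(-4 + c\right)$ ($r{\left(c \right)} = \left(c - 4\right) \left(c - 22\right) = \left(-4 + c\right) \left(-22 + c\right) = \left(-22 + c\right) \left(-4 + c\right)$)
$392 \left(r{\left(-2 \right)} - 33\right) = 392 \left(\left(88 + \left(-2\right)^{2} - -52\right) - 33\right) = 392 \left(\left(88 + 4 + 52\right) - 33\right) = 392 \left(144 - 33\right) = 392 \cdot 111 = 43512$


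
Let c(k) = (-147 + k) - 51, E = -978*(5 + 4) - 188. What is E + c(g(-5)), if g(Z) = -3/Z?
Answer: -45937/5 ≈ -9187.4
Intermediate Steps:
E = -8990 (E = -978*9 - 188 = -326*27 - 188 = -8802 - 188 = -8990)
c(k) = -198 + k
E + c(g(-5)) = -8990 + (-198 - 3/(-5)) = -8990 + (-198 - 3*(-1/5)) = -8990 + (-198 + 3/5) = -8990 - 987/5 = -45937/5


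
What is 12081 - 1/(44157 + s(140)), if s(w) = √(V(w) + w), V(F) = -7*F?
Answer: 7852011661484/649947163 + 2*I*√210/1949841489 ≈ 12081.0 + 1.4864e-8*I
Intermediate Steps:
s(w) = √6*√(-w) (s(w) = √(-7*w + w) = √(-6*w) = √6*√(-w))
12081 - 1/(44157 + s(140)) = 12081 - 1/(44157 + √6*√(-1*140)) = 12081 - 1/(44157 + √6*√(-140)) = 12081 - 1/(44157 + √6*(2*I*√35)) = 12081 - 1/(44157 + 2*I*√210)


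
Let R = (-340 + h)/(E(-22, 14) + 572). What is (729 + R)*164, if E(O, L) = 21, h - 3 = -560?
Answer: 70749600/593 ≈ 1.1931e+5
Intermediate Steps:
h = -557 (h = 3 - 560 = -557)
R = -897/593 (R = (-340 - 557)/(21 + 572) = -897/593 ≈ -1.5126)
(729 + R)*164 = (729 - 897/593)*164 = (431400/593)*164 = 70749600/593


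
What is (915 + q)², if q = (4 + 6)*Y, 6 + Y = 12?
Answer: 950625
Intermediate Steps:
Y = 6 (Y = -6 + 12 = 6)
q = 60 (q = (4 + 6)*6 = 10*6 = 60)
(915 + q)² = (915 + 60)² = 975² = 950625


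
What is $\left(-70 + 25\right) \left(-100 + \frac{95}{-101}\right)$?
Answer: $\frac{458775}{101} \approx 4542.3$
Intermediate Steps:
$\left(-70 + 25\right) \left(-100 + \frac{95}{-101}\right) = - 45 \left(-100 + 95 \left(- \frac{1}{101}\right)\right) = - 45 \left(-100 - \frac{95}{101}\right) = \left(-45\right) \left(- \frac{10195}{101}\right) = \frac{458775}{101}$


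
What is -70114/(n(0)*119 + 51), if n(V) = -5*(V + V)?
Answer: -70114/51 ≈ -1374.8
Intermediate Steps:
n(V) = -10*V
-70114/(n(0)*119 + 51) = -70114/(-10*0*119 + 51) = -70114/(0*119 + 51) = -70114/(0 + 51) = -70114/51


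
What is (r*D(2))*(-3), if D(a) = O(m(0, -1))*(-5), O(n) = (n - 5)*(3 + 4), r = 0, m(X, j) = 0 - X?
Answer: 0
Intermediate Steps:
m(X, j) = -X
O(n) = -35 + 7*n (O(n) = (-5 + n)*7 = -35 + 7*n)
D(a) = 175 (D(a) = (-35 + 7*(-1*0))*(-5) = (-35 + 7*0)*(-5) = (-35 + 0)*(-5) = -35*(-5) = 175)
(r*D(2))*(-3) = (0*175)*(-3) = 0*(-3) = 0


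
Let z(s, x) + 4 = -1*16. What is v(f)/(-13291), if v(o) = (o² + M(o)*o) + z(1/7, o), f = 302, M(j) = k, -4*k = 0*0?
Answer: -91184/13291 ≈ -6.8606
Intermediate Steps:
k = 0 (k = -0*0 = -¼*0 = 0)
z(s, x) = -20 (z(s, x) = -4 - 1*16 = -4 - 16 = -20)
M(j) = 0
v(o) = -20 + o² (v(o) = (o² + 0*o) - 20 = (o² + 0) - 20 = o² - 20 = -20 + o²)
v(f)/(-13291) = (-20 + 302²)/(-13291) = (-20 + 91204)*(-1/13291) = 91184*(-1/13291) = -91184/13291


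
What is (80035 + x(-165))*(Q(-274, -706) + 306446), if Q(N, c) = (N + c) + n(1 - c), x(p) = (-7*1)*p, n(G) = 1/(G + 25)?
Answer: 9077087182235/366 ≈ 2.4801e+10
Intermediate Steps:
n(G) = 1/(25 + G)
x(p) = -7*p
Q(N, c) = N + c + 1/(26 - c) (Q(N, c) = (N + c) + 1/(25 + (1 - c)) = (N + c) + 1/(26 - c) = N + c + 1/(26 - c))
(80035 + x(-165))*(Q(-274, -706) + 306446) = (80035 - 7*(-165))*((-1 + (-26 - 706)*(-274 - 706))/(-26 - 706) + 306446) = (80035 + 1155)*((-1 - 732*(-980))/(-732) + 306446) = 81190*(-(-1 + 717360)/732 + 306446) = 81190*(-1/732*717359 + 306446) = 81190*(-717359/732 + 306446) = 81190*(223601113/732) = 9077087182235/366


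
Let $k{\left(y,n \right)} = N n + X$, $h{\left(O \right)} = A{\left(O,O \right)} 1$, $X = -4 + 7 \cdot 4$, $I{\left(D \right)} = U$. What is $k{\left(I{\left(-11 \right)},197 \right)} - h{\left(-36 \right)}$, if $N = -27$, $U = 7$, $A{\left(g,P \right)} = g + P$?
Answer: $-5223$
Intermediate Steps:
$A{\left(g,P \right)} = P + g$
$I{\left(D \right)} = 7$
$X = 24$ ($X = -4 + 28 = 24$)
$h{\left(O \right)} = 2 O$ ($h{\left(O \right)} = \left(O + O\right) 1 = 2 O 1 = 2 O$)
$k{\left(y,n \right)} = 24 - 27 n$ ($k{\left(y,n \right)} = - 27 n + 24 = 24 - 27 n$)
$k{\left(I{\left(-11 \right)},197 \right)} - h{\left(-36 \right)} = \left(24 - 5319\right) - 2 \left(-36\right) = \left(24 - 5319\right) - -72 = -5295 + 72 = -5223$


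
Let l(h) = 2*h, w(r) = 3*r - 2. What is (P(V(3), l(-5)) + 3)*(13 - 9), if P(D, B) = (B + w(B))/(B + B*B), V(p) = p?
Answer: 152/15 ≈ 10.133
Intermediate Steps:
w(r) = -2 + 3*r
P(D, B) = (-2 + 4*B)/(B + B²) (P(D, B) = (B + (-2 + 3*B))/(B + B*B) = (-2 + 4*B)/(B + B²))
(P(V(3), l(-5)) + 3)*(13 - 9) = (2*(-1 + 2*(2*(-5)))/(((2*(-5)))*(1 + 2*(-5))) + 3)*(13 - 9) = (2*(-1 + 2*(-10))/(-10*(1 - 10)) + 3)*4 = (2*(-⅒)*(-1 - 20)/(-9) + 3)*4 = (2*(-⅒)*(-⅑)*(-21) + 3)*4 = (-7/15 + 3)*4 = (38/15)*4 = 152/15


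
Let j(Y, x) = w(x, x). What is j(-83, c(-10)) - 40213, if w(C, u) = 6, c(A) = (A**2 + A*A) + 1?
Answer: -40207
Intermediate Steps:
c(A) = 1 + 2*A**2 (c(A) = (A**2 + A**2) + 1 = 2*A**2 + 1 = 1 + 2*A**2)
j(Y, x) = 6
j(-83, c(-10)) - 40213 = 6 - 40213 = -40207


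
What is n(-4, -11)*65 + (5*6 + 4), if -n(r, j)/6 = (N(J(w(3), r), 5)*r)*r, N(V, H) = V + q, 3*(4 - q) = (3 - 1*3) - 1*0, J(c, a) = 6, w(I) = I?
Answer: -62366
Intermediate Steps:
q = 4 (q = 4 - ((3 - 1*3) - 1*0)/3 = 4 - ((3 - 3) + 0)/3 = 4 - (0 + 0)/3 = 4 - ⅓*0 = 4 + 0 = 4)
N(V, H) = 4 + V (N(V, H) = V + 4 = 4 + V)
n(r, j) = -60*r² (n(r, j) = -6*(4 + 6)*r*r = -6*10*r*r = -60*r²)
n(-4, -11)*65 + (5*6 + 4) = -60*(-4)²*65 + (5*6 + 4) = -60*16*65 + (30 + 4) = -960*65 + 34 = -62400 + 34 = -62366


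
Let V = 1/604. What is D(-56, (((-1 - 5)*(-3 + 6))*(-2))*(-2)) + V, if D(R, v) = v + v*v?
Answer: 3087649/604 ≈ 5112.0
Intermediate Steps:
D(R, v) = v + v²
V = 1/604 ≈ 0.0016556
D(-56, (((-1 - 5)*(-3 + 6))*(-2))*(-2)) + V = ((((-1 - 5)*(-3 + 6))*(-2))*(-2))*(1 + (((-1 - 5)*(-3 + 6))*(-2))*(-2)) + 1/604 = ((-6*3*(-2))*(-2))*(1 + (-6*3*(-2))*(-2)) + 1/604 = (-18*(-2)*(-2))*(1 - 18*(-2)*(-2)) + 1/604 = (36*(-2))*(1 + 36*(-2)) + 1/604 = -72*(1 - 72) + 1/604 = -72*(-71) + 1/604 = 5112 + 1/604 = 3087649/604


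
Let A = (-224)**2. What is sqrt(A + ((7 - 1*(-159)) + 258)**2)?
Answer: 8*sqrt(3593) ≈ 479.53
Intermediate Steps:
A = 50176
sqrt(A + ((7 - 1*(-159)) + 258)**2) = sqrt(50176 + ((7 - 1*(-159)) + 258)**2) = sqrt(50176 + ((7 + 159) + 258)**2) = sqrt(50176 + (166 + 258)**2) = sqrt(50176 + 424**2) = sqrt(50176 + 179776) = sqrt(229952) = 8*sqrt(3593)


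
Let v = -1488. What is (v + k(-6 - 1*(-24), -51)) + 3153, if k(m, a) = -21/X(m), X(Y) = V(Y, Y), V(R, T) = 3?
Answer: 1658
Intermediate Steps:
X(Y) = 3
k(m, a) = -7 (k(m, a) = -21/3 = -21*⅓ = -7)
(v + k(-6 - 1*(-24), -51)) + 3153 = (-1488 - 7) + 3153 = -1495 + 3153 = 1658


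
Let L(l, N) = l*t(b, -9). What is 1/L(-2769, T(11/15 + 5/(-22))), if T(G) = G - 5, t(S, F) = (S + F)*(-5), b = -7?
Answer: -1/221520 ≈ -4.5143e-6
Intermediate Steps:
t(S, F) = -5*F - 5*S (t(S, F) = (F + S)*(-5) = -5*F - 5*S)
T(G) = -5 + G
L(l, N) = 80*l (L(l, N) = l*(-5*(-9) - 5*(-7)) = l*(45 + 35) = l*80 = 80*l)
1/L(-2769, T(11/15 + 5/(-22))) = 1/(80*(-2769)) = 1/(-221520) = -1/221520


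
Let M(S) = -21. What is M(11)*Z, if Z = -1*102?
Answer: 2142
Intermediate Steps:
Z = -102
M(11)*Z = -21*(-102) = 2142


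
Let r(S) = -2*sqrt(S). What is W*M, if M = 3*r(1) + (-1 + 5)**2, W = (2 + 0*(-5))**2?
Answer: 40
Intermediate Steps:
W = 4 (W = (2 + 0)**2 = 2**2 = 4)
M = 10 (M = 3*(-2*sqrt(1)) + (-1 + 5)**2 = 3*(-2*1) + 4**2 = 3*(-2) + 16 = -6 + 16 = 10)
W*M = 4*10 = 40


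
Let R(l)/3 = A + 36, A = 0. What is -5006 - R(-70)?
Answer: -5114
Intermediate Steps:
R(l) = 108 (R(l) = 3*(0 + 36) = 3*36 = 108)
-5006 - R(-70) = -5006 - 1*108 = -5006 - 108 = -5114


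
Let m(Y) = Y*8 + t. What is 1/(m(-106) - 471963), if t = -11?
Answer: -1/472822 ≈ -2.1150e-6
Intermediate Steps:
m(Y) = -11 + 8*Y (m(Y) = Y*8 - 11 = 8*Y - 11 = -11 + 8*Y)
1/(m(-106) - 471963) = 1/((-11 + 8*(-106)) - 471963) = 1/((-11 - 848) - 471963) = 1/(-859 - 471963) = 1/(-472822) = -1/472822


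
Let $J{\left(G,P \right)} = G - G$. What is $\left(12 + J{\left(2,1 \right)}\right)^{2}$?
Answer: $144$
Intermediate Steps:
$J{\left(G,P \right)} = 0$
$\left(12 + J{\left(2,1 \right)}\right)^{2} = \left(12 + 0\right)^{2} = 12^{2} = 144$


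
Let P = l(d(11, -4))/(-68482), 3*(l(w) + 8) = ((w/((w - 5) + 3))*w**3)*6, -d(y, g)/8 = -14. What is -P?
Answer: 78675748/1883255 ≈ 41.776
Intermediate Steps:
d(y, g) = 112 (d(y, g) = -8*(-14) = 112)
l(w) = -8 + 2*w**4/(-2 + w) (l(w) = -8 + (((w/((w - 5) + 3))*w**3)*6)/3 = -8 + (((w/((-5 + w) + 3))*w**3)*6)/3 = -8 + (((w/(-2 + w))*w**3)*6)/3 = -8 + ((w**4/(-2 + w))*6)/3 = -8 + (6*w**4/(-2 + w))/3 = -8 + 2*w**4/(-2 + w))
P = -78675748/1883255 (P = (2*(8 + 112**4 - 4*112)/(-2 + 112))/(-68482) = (2*(8 + 157351936 - 448)/110)*(-1/68482) = (2*(1/110)*157351496)*(-1/68482) = (157351496/55)*(-1/68482) = -78675748/1883255 ≈ -41.776)
-P = -1*(-78675748/1883255) = 78675748/1883255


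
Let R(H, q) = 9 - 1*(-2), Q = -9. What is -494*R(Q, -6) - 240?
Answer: -5674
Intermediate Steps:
R(H, q) = 11 (R(H, q) = 9 + 2 = 11)
-494*R(Q, -6) - 240 = -494*11 - 240 = -5434 - 240 = -5674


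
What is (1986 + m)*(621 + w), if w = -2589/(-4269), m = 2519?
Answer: 3984879730/1423 ≈ 2.8003e+6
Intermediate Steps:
w = 863/1423 (w = -2589*(-1/4269) = 863/1423 ≈ 0.60647)
(1986 + m)*(621 + w) = (1986 + 2519)*(621 + 863/1423) = 4505*(884546/1423) = 3984879730/1423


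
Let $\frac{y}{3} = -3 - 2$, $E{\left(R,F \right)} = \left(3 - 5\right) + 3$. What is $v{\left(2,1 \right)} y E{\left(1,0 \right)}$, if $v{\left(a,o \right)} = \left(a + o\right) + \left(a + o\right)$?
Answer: $-90$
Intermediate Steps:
$E{\left(R,F \right)} = 1$ ($E{\left(R,F \right)} = -2 + 3 = 1$)
$v{\left(a,o \right)} = 2 a + 2 o$
$y = -15$ ($y = 3 \left(-3 - 2\right) = 3 \left(-5\right) = -15$)
$v{\left(2,1 \right)} y E{\left(1,0 \right)} = \left(2 \cdot 2 + 2 \cdot 1\right) \left(-15\right) 1 = \left(4 + 2\right) \left(-15\right) 1 = 6 \left(-15\right) 1 = \left(-90\right) 1 = -90$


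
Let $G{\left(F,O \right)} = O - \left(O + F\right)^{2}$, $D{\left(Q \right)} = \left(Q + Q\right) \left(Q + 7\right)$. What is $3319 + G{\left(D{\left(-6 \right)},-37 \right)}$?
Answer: $881$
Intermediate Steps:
$D{\left(Q \right)} = 2 Q \left(7 + Q\right)$
$G{\left(F,O \right)} = O - \left(F + O\right)^{2}$
$3319 + G{\left(D{\left(-6 \right)},-37 \right)} = 3319 - \left(37 + \left(2 \left(-6\right) \left(7 - 6\right) - 37\right)^{2}\right) = 3319 - \left(37 + \left(2 \left(-6\right) 1 - 37\right)^{2}\right) = 3319 - \left(37 + \left(-12 - 37\right)^{2}\right) = 3319 - 2438 = 881$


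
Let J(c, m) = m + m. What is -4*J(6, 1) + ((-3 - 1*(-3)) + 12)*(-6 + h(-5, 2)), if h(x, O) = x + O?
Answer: -116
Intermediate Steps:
h(x, O) = O + x
J(c, m) = 2*m
-4*J(6, 1) + ((-3 - 1*(-3)) + 12)*(-6 + h(-5, 2)) = -8 + ((-3 - 1*(-3)) + 12)*(-6 + (2 - 5)) = -4*2 + ((-3 + 3) + 12)*(-6 - 3) = -8 + (0 + 12)*(-9) = -8 + 12*(-9) = -8 - 108 = -116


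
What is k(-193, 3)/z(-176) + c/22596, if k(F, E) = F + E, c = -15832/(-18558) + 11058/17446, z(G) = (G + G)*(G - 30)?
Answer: -3849667639969/1507043627657568 ≈ -0.0025545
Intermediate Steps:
z(G) = 2*G*(-30 + G) (z(G) = (2*G)*(-30 + G) = 2*G*(-30 + G))
c = 120354859/80940717 (c = -15832*(-1/18558) + 11058*(1/17446) = 7916/9279 + 5529/8723 = 120354859/80940717 ≈ 1.4869)
k(F, E) = E + F
k(-193, 3)/z(-176) + c/22596 = (3 - 193)/((2*(-176)*(-30 - 176))) + (120354859/80940717)/22596 = -190/(2*(-176)*(-206)) + (120354859/80940717)*(1/22596) = -190/72512 + 120354859/1828936441332 = -190*1/72512 + 120354859/1828936441332 = -95/36256 + 120354859/1828936441332 = -3849667639969/1507043627657568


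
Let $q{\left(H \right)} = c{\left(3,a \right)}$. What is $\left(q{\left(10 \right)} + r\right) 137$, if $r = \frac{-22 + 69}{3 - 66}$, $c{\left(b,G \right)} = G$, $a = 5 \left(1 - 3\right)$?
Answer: $- \frac{92749}{63} \approx -1472.2$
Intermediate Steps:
$a = -10$ ($a = 5 \left(-2\right) = -10$)
$q{\left(H \right)} = -10$
$r = - \frac{47}{63}$ ($r = \frac{47}{-63} = 47 \left(- \frac{1}{63}\right) = - \frac{47}{63} \approx -0.74603$)
$\left(q{\left(10 \right)} + r\right) 137 = \left(-10 - \frac{47}{63}\right) 137 = \left(- \frac{677}{63}\right) 137 = - \frac{92749}{63}$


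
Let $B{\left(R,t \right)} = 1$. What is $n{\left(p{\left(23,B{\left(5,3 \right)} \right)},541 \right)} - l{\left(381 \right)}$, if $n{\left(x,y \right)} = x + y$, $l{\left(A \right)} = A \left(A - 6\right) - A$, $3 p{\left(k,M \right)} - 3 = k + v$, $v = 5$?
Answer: $- \frac{425828}{3} \approx -1.4194 \cdot 10^{5}$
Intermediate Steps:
$p{\left(k,M \right)} = \frac{8}{3} + \frac{k}{3}$ ($p{\left(k,M \right)} = 1 + \frac{k + 5}{3} = 1 + \frac{5 + k}{3} = 1 + \left(\frac{5}{3} + \frac{k}{3}\right) = \frac{8}{3} + \frac{k}{3}$)
$l{\left(A \right)} = - A + A \left(-6 + A\right)$ ($l{\left(A \right)} = A \left(-6 + A\right) - A = - A + A \left(-6 + A\right)$)
$n{\left(p{\left(23,B{\left(5,3 \right)} \right)},541 \right)} - l{\left(381 \right)} = \left(\left(\frac{8}{3} + \frac{1}{3} \cdot 23\right) + 541\right) - 381 \left(-7 + 381\right) = \left(\left(\frac{8}{3} + \frac{23}{3}\right) + 541\right) - 381 \cdot 374 = \left(\frac{31}{3} + 541\right) - 142494 = \frac{1654}{3} - 142494 = - \frac{425828}{3}$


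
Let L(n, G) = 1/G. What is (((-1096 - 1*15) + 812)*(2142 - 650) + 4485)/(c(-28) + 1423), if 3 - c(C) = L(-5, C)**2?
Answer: -346232432/1117983 ≈ -309.69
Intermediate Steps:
c(C) = 3 - 1/C**2 (c(C) = 3 - (1/C)**2 = 3 - 1/C**2)
(((-1096 - 1*15) + 812)*(2142 - 650) + 4485)/(c(-28) + 1423) = (((-1096 - 1*15) + 812)*(2142 - 650) + 4485)/((3 - 1/(-28)**2) + 1423) = (((-1096 - 15) + 812)*1492 + 4485)/((3 - 1*1/784) + 1423) = ((-1111 + 812)*1492 + 4485)/((3 - 1/784) + 1423) = (-299*1492 + 4485)/(2351/784 + 1423) = (-446108 + 4485)/(1117983/784) = -441623*784/1117983 = -346232432/1117983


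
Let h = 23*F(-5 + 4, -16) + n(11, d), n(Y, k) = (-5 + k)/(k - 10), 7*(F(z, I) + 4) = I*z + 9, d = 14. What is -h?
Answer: 213/28 ≈ 7.6071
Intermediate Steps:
F(z, I) = -19/7 + I*z/7 (F(z, I) = -4 + (I*z + 9)/7 = -4 + (9 + I*z)/7 = -4 + (9/7 + I*z/7) = -19/7 + I*z/7)
n(Y, k) = (-5 + k)/(-10 + k)
h = -213/28 (h = 23*(-19/7 + (1/7)*(-16)*(-5 + 4)) + (-5 + 14)/(-10 + 14) = 23*(-19/7 + (1/7)*(-16)*(-1)) + 9/4 = 23*(-19/7 + 16/7) + (1/4)*9 = 23*(-3/7) + 9/4 = -69/7 + 9/4 = -213/28 ≈ -7.6071)
-h = -1*(-213/28) = 213/28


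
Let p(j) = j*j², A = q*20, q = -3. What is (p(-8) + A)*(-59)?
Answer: 33748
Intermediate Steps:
A = -60 (A = -3*20 = -60)
p(j) = j³
(p(-8) + A)*(-59) = ((-8)³ - 60)*(-59) = (-512 - 60)*(-59) = -572*(-59) = 33748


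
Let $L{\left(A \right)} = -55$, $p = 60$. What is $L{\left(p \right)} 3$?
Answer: $-165$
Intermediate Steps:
$L{\left(p \right)} 3 = \left(-55\right) 3 = -165$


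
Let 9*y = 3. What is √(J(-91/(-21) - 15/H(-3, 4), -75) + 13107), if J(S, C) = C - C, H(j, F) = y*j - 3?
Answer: √13107 ≈ 114.49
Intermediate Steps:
y = ⅓ (y = (⅑)*3 = ⅓ ≈ 0.33333)
H(j, F) = -3 + j/3 (H(j, F) = j/3 - 3 = -3 + j/3)
J(S, C) = 0
√(J(-91/(-21) - 15/H(-3, 4), -75) + 13107) = √(0 + 13107) = √13107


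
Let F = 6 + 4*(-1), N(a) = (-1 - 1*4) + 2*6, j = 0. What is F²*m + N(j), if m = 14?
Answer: 63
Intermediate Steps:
N(a) = 7 (N(a) = (-1 - 4) + 12 = -5 + 12 = 7)
F = 2 (F = 6 - 4 = 2)
F²*m + N(j) = 2²*14 + 7 = 4*14 + 7 = 56 + 7 = 63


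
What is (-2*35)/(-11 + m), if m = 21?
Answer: -7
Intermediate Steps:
(-2*35)/(-11 + m) = (-2*35)/(-11 + 21) = -70/10 = -70*1/10 = -7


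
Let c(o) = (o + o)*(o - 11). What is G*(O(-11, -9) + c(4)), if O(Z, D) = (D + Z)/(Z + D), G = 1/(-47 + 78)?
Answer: -55/31 ≈ -1.7742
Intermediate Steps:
c(o) = 2*o*(-11 + o) (c(o) = (2*o)*(-11 + o) = 2*o*(-11 + o))
G = 1/31 ≈ 0.032258
O(Z, D) = 1 (O(Z, D) = (D + Z)/(D + Z) = 1)
G*(O(-11, -9) + c(4)) = (1 + 2*4*(-11 + 4))/31 = (1 + 2*4*(-7))/31 = (1 - 56)/31 = (1/31)*(-55) = -55/31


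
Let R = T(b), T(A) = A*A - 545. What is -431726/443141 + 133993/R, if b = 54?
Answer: 58354169667/1050687311 ≈ 55.539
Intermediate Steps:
T(A) = -545 + A² (T(A) = A² - 545 = -545 + A²)
R = 2371 (R = -545 + 54² = -545 + 2916 = 2371)
-431726/443141 + 133993/R = -431726/443141 + 133993/2371 = 58354169667/1050687311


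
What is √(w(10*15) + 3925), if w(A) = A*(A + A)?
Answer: 5*√1957 ≈ 221.19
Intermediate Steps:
w(A) = 2*A² (w(A) = A*(2*A) = 2*A²)
√(w(10*15) + 3925) = √(2*(10*15)² + 3925) = √(2*150² + 3925) = √(2*22500 + 3925) = √(45000 + 3925) = √48925 = 5*√1957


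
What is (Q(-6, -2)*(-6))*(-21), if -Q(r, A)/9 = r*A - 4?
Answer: -9072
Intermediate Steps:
Q(r, A) = 36 - 9*A*r (Q(r, A) = -9*(r*A - 4) = -9*(A*r - 4) = -9*(-4 + A*r) = 36 - 9*A*r)
(Q(-6, -2)*(-6))*(-21) = ((36 - 9*(-2)*(-6))*(-6))*(-21) = ((36 - 108)*(-6))*(-21) = -72*(-6)*(-21) = 432*(-21) = -9072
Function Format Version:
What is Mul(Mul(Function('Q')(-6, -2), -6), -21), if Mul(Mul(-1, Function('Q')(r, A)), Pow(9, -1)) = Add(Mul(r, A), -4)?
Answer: -9072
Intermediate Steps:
Function('Q')(r, A) = Add(36, Mul(-9, A, r)) (Function('Q')(r, A) = Mul(-9, Add(Mul(r, A), -4)) = Mul(-9, Add(Mul(A, r), -4)) = Mul(-9, Add(-4, Mul(A, r))) = Add(36, Mul(-9, A, r)))
Mul(Mul(Function('Q')(-6, -2), -6), -21) = Mul(Mul(Add(36, Mul(-9, -2, -6)), -6), -21) = Mul(Mul(Add(36, -108), -6), -21) = Mul(Mul(-72, -6), -21) = Mul(432, -21) = -9072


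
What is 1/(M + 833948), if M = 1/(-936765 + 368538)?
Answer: 568227/473871770195 ≈ 1.1991e-6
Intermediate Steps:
M = -1/568227 (M = 1/(-568227) = -1/568227 ≈ -1.7599e-6)
1/(M + 833948) = 1/(-1/568227 + 833948) = 1/(473871770195/568227) = 568227/473871770195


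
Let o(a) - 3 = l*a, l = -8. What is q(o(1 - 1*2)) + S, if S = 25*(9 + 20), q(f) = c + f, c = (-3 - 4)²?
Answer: 785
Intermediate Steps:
c = 49 (c = (-7)² = 49)
o(a) = 3 - 8*a
q(f) = 49 + f
S = 725 (S = 25*29 = 725)
q(o(1 - 1*2)) + S = (49 + (3 - 8*(1 - 1*2))) + 725 = (49 + (3 - 8*(1 - 2))) + 725 = (49 + (3 - 8*(-1))) + 725 = (49 + (3 + 8)) + 725 = (49 + 11) + 725 = 60 + 725 = 785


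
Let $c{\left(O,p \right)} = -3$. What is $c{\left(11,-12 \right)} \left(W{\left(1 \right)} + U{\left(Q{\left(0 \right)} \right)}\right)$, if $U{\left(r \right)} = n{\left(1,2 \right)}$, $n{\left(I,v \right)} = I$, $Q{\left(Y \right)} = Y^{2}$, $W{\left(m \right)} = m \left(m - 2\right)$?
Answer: $0$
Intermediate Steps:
$W{\left(m \right)} = m \left(-2 + m\right)$
$U{\left(r \right)} = 1$
$c{\left(11,-12 \right)} \left(W{\left(1 \right)} + U{\left(Q{\left(0 \right)} \right)}\right) = - 3 \left(1 \left(-2 + 1\right) + 1\right) = - 3 \left(1 \left(-1\right) + 1\right) = - 3 \left(-1 + 1\right) = \left(-3\right) 0 = 0$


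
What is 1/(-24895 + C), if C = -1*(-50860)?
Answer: 1/25965 ≈ 3.8513e-5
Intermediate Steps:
C = 50860
1/(-24895 + C) = 1/(-24895 + 50860) = 1/25965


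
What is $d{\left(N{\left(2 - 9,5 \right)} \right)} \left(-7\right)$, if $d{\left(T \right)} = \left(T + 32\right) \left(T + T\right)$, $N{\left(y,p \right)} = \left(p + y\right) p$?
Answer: $3080$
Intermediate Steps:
$N{\left(y,p \right)} = p \left(p + y\right)$
$d{\left(T \right)} = 2 T \left(32 + T\right)$ ($d{\left(T \right)} = \left(32 + T\right) 2 T = 2 T \left(32 + T\right)$)
$d{\left(N{\left(2 - 9,5 \right)} \right)} \left(-7\right) = 2 \cdot 5 \left(5 + \left(2 - 9\right)\right) \left(32 + 5 \left(5 + \left(2 - 9\right)\right)\right) \left(-7\right) = 2 \cdot 5 \left(5 - 7\right) \left(32 + 5 \left(5 - 7\right)\right) \left(-7\right) = 2 \cdot 5 \left(-2\right) \left(32 + 5 \left(-2\right)\right) \left(-7\right) = 2 \left(-10\right) \left(32 - 10\right) \left(-7\right) = 2 \left(-10\right) 22 \left(-7\right) = \left(-440\right) \left(-7\right) = 3080$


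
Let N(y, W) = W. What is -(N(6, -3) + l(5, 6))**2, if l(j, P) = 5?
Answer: -4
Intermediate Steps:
-(N(6, -3) + l(5, 6))**2 = -(-3 + 5)**2 = -1*2**2 = -1*4 = -4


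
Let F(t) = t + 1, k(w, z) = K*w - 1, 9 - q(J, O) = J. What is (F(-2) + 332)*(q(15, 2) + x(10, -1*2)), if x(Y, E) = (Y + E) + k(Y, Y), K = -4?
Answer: -12909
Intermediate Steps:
q(J, O) = 9 - J
k(w, z) = -1 - 4*w (k(w, z) = -4*w - 1 = -1 - 4*w)
F(t) = 1 + t
x(Y, E) = -1 + E - 3*Y (x(Y, E) = (Y + E) + (-1 - 4*Y) = (E + Y) + (-1 - 4*Y) = -1 + E - 3*Y)
(F(-2) + 332)*(q(15, 2) + x(10, -1*2)) = ((1 - 2) + 332)*((9 - 1*15) + (-1 - 1*2 - 3*10)) = (-1 + 332)*((9 - 15) + (-1 - 2 - 30)) = 331*(-6 - 33) = 331*(-39) = -12909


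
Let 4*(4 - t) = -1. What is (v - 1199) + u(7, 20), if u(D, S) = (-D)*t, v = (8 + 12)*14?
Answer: -3795/4 ≈ -948.75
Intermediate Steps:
t = 17/4 (t = 4 - ¼*(-1) = 4 + ¼ = 17/4 ≈ 4.2500)
v = 280 (v = 20*14 = 280)
u(D, S) = -17*D/4 (u(D, S) = -D*(17/4) = -17*D/4)
(v - 1199) + u(7, 20) = (280 - 1199) - 17/4*7 = -919 - 119/4 = -3795/4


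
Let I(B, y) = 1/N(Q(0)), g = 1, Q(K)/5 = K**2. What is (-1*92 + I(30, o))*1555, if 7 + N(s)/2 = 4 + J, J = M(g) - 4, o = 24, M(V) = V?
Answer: -1718275/12 ≈ -1.4319e+5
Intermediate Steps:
Q(K) = 5*K**2
J = -3 (J = 1 - 4 = -3)
N(s) = -12 (N(s) = -14 + 2*(4 - 3) = -14 + 2*1 = -14 + 2 = -12)
I(B, y) = -1/12 (I(B, y) = 1/(-12) = -1/12)
(-1*92 + I(30, o))*1555 = (-1*92 - 1/12)*1555 = (-92 - 1/12)*1555 = -1105/12*1555 = -1718275/12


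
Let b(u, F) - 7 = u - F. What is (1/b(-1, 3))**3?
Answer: 1/27 ≈ 0.037037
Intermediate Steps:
b(u, F) = 7 + u - F (b(u, F) = 7 + (u - F) = 7 + u - F)
(1/b(-1, 3))**3 = (1/(7 - 1 - 1*3))**3 = (1/(7 - 1 - 3))**3 = (1/3)**3 = 1/27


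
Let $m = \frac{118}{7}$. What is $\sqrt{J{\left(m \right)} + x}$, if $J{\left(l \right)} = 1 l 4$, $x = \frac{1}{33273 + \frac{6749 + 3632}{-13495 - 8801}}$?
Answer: $\frac{4 \sqrt{113643846928603137139}}{5192910989} \approx 8.2115$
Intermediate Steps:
$m = \frac{118}{7}$ ($m = 118 \cdot \frac{1}{7} = \frac{118}{7} \approx 16.857$)
$x = \frac{22296}{741844427}$ ($x = \frac{1}{33273 + \frac{10381}{-22296}} = \frac{1}{33273 + 10381 \left(- \frac{1}{22296}\right)} = \frac{1}{33273 - \frac{10381}{22296}} = \frac{1}{\frac{741844427}{22296}} = \frac{22296}{741844427} \approx 3.0055 \cdot 10^{-5}$)
$J{\left(l \right)} = 4 l$ ($J{\left(l \right)} = l 4 = 4 l$)
$\sqrt{J{\left(m \right)} + x} = \sqrt{4 \cdot \frac{118}{7} + \frac{22296}{741844427}} = \sqrt{\frac{472}{7} + \frac{22296}{741844427}} = \sqrt{\frac{350150725616}{5192910989}} = \frac{4 \sqrt{113643846928603137139}}{5192910989}$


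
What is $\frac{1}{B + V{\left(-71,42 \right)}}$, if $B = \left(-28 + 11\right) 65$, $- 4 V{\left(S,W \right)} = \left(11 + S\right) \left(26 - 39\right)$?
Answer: $- \frac{1}{1300} \approx -0.00076923$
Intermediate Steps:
$V{\left(S,W \right)} = \frac{143}{4} + \frac{13 S}{4}$ ($V{\left(S,W \right)} = - \frac{\left(11 + S\right) \left(26 - 39\right)}{4} = - \frac{\left(11 + S\right) \left(-13\right)}{4} = - \frac{-143 - 13 S}{4} = \frac{143}{4} + \frac{13 S}{4}$)
$B = -1105$ ($B = \left(-17\right) 65 = -1105$)
$\frac{1}{B + V{\left(-71,42 \right)}} = \frac{1}{-1105 + \left(\frac{143}{4} + \frac{13}{4} \left(-71\right)\right)} = \frac{1}{-1105 + \left(\frac{143}{4} - \frac{923}{4}\right)} = \frac{1}{-1105 - 195} = \frac{1}{-1300} = - \frac{1}{1300}$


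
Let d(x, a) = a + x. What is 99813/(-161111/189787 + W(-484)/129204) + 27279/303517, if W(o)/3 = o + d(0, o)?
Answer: -61905746238897364020/540445584748547 ≈ -1.1455e+5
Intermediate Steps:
W(o) = 6*o (W(o) = 3*(o + (o + 0)) = 3*(o + o) = 3*(2*o) = 6*o)
99813/(-161111/189787 + W(-484)/129204) + 27279/303517 = 99813/(-161111/189787 + (6*(-484))/129204) + 27279/303517 = 99813/(-161111*1/189787 - 2904*1/129204) + 27279*(1/303517) = 99813/(-161111/189787 - 242/10767) + 27279/303517 = 99813/(-1780610591/2043436629) + 27279/303517 = 99813*(-2043436629/1780610591) + 27279/303517 = -203961540250377/1780610591 + 27279/303517 = -61905746238897364020/540445584748547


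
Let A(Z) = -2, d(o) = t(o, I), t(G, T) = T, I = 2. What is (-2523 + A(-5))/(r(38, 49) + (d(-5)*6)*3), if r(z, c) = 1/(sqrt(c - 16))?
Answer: -2999700/42767 + 2525*sqrt(33)/42767 ≈ -69.801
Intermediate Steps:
d(o) = 2
r(z, c) = 1/sqrt(-16 + c) (r(z, c) = 1/(sqrt(-16 + c)) = 1/sqrt(-16 + c))
(-2523 + A(-5))/(r(38, 49) + (d(-5)*6)*3) = (-2523 - 2)/(1/sqrt(-16 + 49) + (2*6)*3) = -2525/(1/sqrt(33) + 12*3) = -2525/(sqrt(33)/33 + 36) = -2525/(36 + sqrt(33)/33)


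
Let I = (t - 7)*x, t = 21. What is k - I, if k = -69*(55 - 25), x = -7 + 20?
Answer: -2252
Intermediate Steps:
x = 13
I = 182 (I = (21 - 7)*13 = 14*13 = 182)
k = -2070 (k = -69*30 = -2070)
k - I = -2070 - 1*182 = -2070 - 182 = -2252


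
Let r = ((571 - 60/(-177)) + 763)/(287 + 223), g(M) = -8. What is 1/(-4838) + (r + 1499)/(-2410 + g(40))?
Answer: -102952537/165725690 ≈ -0.62122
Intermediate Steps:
r = 13121/5015 (r = ((571 - 60*(-1/177)) + 763)/510 = ((571 + 20/59) + 763)*(1/510) = (33709/59 + 763)*(1/510) = (78726/59)*(1/510) = 13121/5015 ≈ 2.6164)
1/(-4838) + (r + 1499)/(-2410 + g(40)) = 1/(-4838) + (13121/5015 + 1499)/(-2410 - 8) = -1/4838 + (7530606/5015)/(-2418) = -1/4838 + (7530606/5015)*(-1/2418) = -1/4838 - 1255101/2021045 = -102952537/165725690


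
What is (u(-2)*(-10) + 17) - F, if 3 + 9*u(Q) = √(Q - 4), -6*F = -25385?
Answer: -8421/2 - 10*I*√6/9 ≈ -4210.5 - 2.7217*I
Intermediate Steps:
F = 25385/6 (F = -⅙*(-25385) = 25385/6 ≈ 4230.8)
u(Q) = -⅓ + √(-4 + Q)/9 (u(Q) = -⅓ + √(Q - 4)/9 = -⅓ + √(-4 + Q)/9)
(u(-2)*(-10) + 17) - F = ((-⅓ + √(-4 - 2)/9)*(-10) + 17) - 1*25385/6 = ((-⅓ + √(-6)/9)*(-10) + 17) - 25385/6 = ((-⅓ + (I*√6)/9)*(-10) + 17) - 25385/6 = ((-⅓ + I*√6/9)*(-10) + 17) - 25385/6 = ((10/3 - 10*I*√6/9) + 17) - 25385/6 = (61/3 - 10*I*√6/9) - 25385/6 = -8421/2 - 10*I*√6/9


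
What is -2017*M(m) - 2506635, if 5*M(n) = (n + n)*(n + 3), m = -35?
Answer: -3410251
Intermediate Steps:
M(n) = 2*n*(3 + n)/5 (M(n) = ((n + n)*(n + 3))/5 = ((2*n)*(3 + n))/5 = (2*n*(3 + n))/5 = 2*n*(3 + n)/5)
-2017*M(m) - 2506635 = -4034*(-35)*(3 - 35)/5 - 2506635 = -4034*(-35)*(-32)/5 - 2506635 = -2017*448 - 2506635 = -903616 - 2506635 = -3410251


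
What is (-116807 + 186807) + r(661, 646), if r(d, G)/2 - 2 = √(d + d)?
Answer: 70004 + 2*√1322 ≈ 70077.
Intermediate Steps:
r(d, G) = 4 + 2*√2*√d (r(d, G) = 4 + 2*√(d + d) = 4 + 2*√(2*d) = 4 + 2*(√2*√d) = 4 + 2*√2*√d)
(-116807 + 186807) + r(661, 646) = (-116807 + 186807) + (4 + 2*√2*√661) = 70000 + (4 + 2*√1322) = 70004 + 2*√1322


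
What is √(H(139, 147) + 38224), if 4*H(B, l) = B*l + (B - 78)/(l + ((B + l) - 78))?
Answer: 2*√1365238055/355 ≈ 208.16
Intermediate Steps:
H(B, l) = B*l/4 + (-78 + B)/(4*(-78 + B + 2*l)) (H(B, l) = (B*l + (B - 78)/(l + ((B + l) - 78)))/4 = (B*l + (-78 + B)/(l + (-78 + B + l)))/4 = (B*l + (-78 + B)/(-78 + B + 2*l))/4 = B*l/4 + (-78 + B)/(4*(-78 + B + 2*l)))
√(H(139, 147) + 38224) = √((-78 + 139 + 147*139² - 78*139*147 + 2*139*147²)/(4*(-78 + 139 + 2*147)) + 38224) = √((-78 + 139 + 147*19321 - 1593774 + 2*139*21609)/(4*(-78 + 139 + 294)) + 38224) = √((¼)*(-78 + 139 + 2840187 - 1593774 + 6007302)/355 + 38224) = √((¼)*(1/355)*7253776 + 38224) = √(1813444/355 + 38224) = √(15382964/355) = 2*√1365238055/355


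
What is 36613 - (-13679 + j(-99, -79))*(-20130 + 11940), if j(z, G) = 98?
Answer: -111191777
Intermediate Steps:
36613 - (-13679 + j(-99, -79))*(-20130 + 11940) = 36613 - (-13679 + 98)*(-20130 + 11940) = 36613 - (-13581)*(-8190) = 36613 - 1*111228390 = 36613 - 111228390 = -111191777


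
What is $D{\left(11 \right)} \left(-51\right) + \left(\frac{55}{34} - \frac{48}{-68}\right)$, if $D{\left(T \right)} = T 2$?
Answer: $- \frac{38069}{34} \approx -1119.7$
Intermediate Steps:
$D{\left(T \right)} = 2 T$
$D{\left(11 \right)} \left(-51\right) + \left(\frac{55}{34} - \frac{48}{-68}\right) = 2 \cdot 11 \left(-51\right) + \left(\frac{55}{34} - \frac{48}{-68}\right) = 22 \left(-51\right) + \left(55 \cdot \frac{1}{34} - - \frac{12}{17}\right) = -1122 + \left(\frac{55}{34} + \frac{12}{17}\right) = -1122 + \frac{79}{34} = - \frac{38069}{34}$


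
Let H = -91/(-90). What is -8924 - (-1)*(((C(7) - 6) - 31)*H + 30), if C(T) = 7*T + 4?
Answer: -399502/45 ≈ -8877.8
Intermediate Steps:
C(T) = 4 + 7*T
H = 91/90 (H = -91*(-1/90) = 91/90 ≈ 1.0111)
-8924 - (-1)*(((C(7) - 6) - 31)*H + 30) = -8924 - (-1)*((((4 + 7*7) - 6) - 31)*(91/90) + 30) = -8924 - (-1)*((((4 + 49) - 6) - 31)*(91/90) + 30) = -8924 - (-1)*(((53 - 6) - 31)*(91/90) + 30) = -8924 - (-1)*((47 - 31)*(91/90) + 30) = -8924 - (-1)*(16*(91/90) + 30) = -8924 - (-1)*(728/45 + 30) = -8924 - (-1)*2078/45 = -8924 - 1*(-2078/45) = -8924 + 2078/45 = -399502/45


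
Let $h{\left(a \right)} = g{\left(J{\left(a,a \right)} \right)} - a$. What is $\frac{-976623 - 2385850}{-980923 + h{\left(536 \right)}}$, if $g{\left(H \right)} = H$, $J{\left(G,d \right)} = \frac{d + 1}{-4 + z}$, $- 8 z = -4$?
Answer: $\frac{23537311}{6871287} \approx 3.4255$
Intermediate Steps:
$z = \frac{1}{2}$ ($z = \left(- \frac{1}{8}\right) \left(-4\right) = \frac{1}{2} \approx 0.5$)
$J{\left(G,d \right)} = - \frac{2}{7} - \frac{2 d}{7}$ ($J{\left(G,d \right)} = \frac{d + 1}{-4 + \frac{1}{2}} = \frac{1 + d}{- \frac{7}{2}} = \left(1 + d\right) \left(- \frac{2}{7}\right) = - \frac{2}{7} - \frac{2 d}{7}$)
$h{\left(a \right)} = - \frac{2}{7} - \frac{9 a}{7}$ ($h{\left(a \right)} = \left(- \frac{2}{7} - \frac{2 a}{7}\right) - a = - \frac{2}{7} - \frac{9 a}{7}$)
$\frac{-976623 - 2385850}{-980923 + h{\left(536 \right)}} = \frac{-976623 - 2385850}{-980923 - \frac{4826}{7}} = - \frac{3362473}{-980923 - \frac{4826}{7}} = - \frac{3362473}{- \frac{6871287}{7}} = \left(-3362473\right) \left(- \frac{7}{6871287}\right) = \frac{23537311}{6871287}$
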